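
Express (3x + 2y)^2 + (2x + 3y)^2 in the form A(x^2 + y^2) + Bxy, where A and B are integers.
13(x^2 + y^2) + 24xy

Expanding: (3x + 2y)^2 = 9x^2 + 12xy + 4y^2
(2x + 3y)^2 = 4x^2 + 12xy + 9y^2
Sum = (9+4)(x^2+y^2) + 24xy = 13(x^2 + y^2) + 24xy
This is symmetric in x and y.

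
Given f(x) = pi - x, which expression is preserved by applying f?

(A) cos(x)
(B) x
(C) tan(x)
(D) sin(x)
D

For f(x) = pi - x:
sin(pi - x) = sin(x), so sine is invariant under this transformation.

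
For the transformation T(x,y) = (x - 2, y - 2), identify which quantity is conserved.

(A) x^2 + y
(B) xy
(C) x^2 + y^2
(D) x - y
D

An expression E(x,y) is invariant under T if E(T(x,y)) = E(x,y). Here T(x,y) = (x - 2, y - 2).
Substitute the transformed coordinates into each option and compare with the original:
(A) x^2 + y  ->  (x - 2)^2 + (y - 2) = x^2 - 4x + y + 2   [differs from x^2 + y: not invariant]
(B) xy  ->  (x - 2)(y - 2) = xy - 2x - 2y + 4   [differs from xy: not invariant]
(C) x^2 + y^2  ->  (x - 2)^2 + (y - 2)^2 = x^2 - 4x + y^2 - 4y + 8   [differs from x^2 + y^2: not invariant]
(D) x - y  ->  (x - 2) - (y - 2) = x - y   [equals x - y: invariant]

Only option (D), x - y, is unchanged by the transformation.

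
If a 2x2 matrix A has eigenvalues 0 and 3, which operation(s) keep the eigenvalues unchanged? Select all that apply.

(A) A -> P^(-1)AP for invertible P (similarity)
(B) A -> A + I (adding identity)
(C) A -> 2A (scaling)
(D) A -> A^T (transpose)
A and D

Eigenvalues are preserved by:
1. Similarity transformations: A -> P^(-1)AP (same characteristic polynomial)
2. Transpose: A^T has the same eigenvalues as A

Eigenvalues are NOT preserved by:
- Adding identity: eigenvalues become 0+1, 3+1
- Scaling: eigenvalues become 0, 6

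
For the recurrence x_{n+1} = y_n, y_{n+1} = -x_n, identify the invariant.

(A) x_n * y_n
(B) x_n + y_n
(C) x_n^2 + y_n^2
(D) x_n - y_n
C

For the recurrence x_{n+1} = y_n, y_{n+1} = -x_n:

x_{n+1}^2 + y_{n+1}^2 = y_n^2 + (-x_n)^2 = x_n^2 + y_n^2
The sum of squares is conserved (like energy in a harmonic oscillator).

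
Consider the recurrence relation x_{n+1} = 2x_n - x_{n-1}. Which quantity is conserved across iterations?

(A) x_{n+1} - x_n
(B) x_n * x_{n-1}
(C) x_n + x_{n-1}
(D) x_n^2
A

For the recurrence x_{n+1} = 2x_n - x_{n-1}:

If x_{n+1} = 2x_n - x_{n-1}, then:
x_{n+1} - x_n = x_n - x_{n-1}
The first difference is constant throughout the sequence.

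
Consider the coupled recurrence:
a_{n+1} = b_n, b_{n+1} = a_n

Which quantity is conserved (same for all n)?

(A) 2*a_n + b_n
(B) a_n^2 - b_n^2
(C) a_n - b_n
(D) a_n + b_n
D

Replace a_n by a_{n+1} = b_n and b_n by b_{n+1} = a_n in each option and simplify:
(A) 2*a_n + b_n  ->  2*(b_n) + (a_n) = a_n + 2*b_n   [not conserved]
(B) a_n^2 - b_n^2  ->  (b_n)^2 - (a_n)^2 = -a_n^2 + b_n^2   [not conserved]
(C) a_n - b_n  ->  (b_n) - (a_n) = -a_n + b_n   [not conserved]
(D) a_n + b_n  ->  (b_n) + (a_n) = a_n + b_n   [conserved]

Only (D) a_n + b_n returns to itself after one step, so it is the conserved quantity.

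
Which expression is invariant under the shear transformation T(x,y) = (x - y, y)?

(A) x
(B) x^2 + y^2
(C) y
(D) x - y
C

Under the shear T(x,y) = (x - y, y):
Substitute the transformed coordinates into each option and compare with the original:
(A) x  ->  (x - y) = x - y   [differs from x: not invariant]
(B) x^2 + y^2  ->  (x - y)^2 + (y)^2 = x^2 - 2xy + 2y^2   [differs from x^2 + y^2: not invariant]
(C) y  ->  (y) = y   [equals y: invariant]
(D) x - y  ->  (x - y) - (y) = x - 2y   [differs from x - y: not invariant]

Only option (C), y, is unchanged by the transformation.
A horizontal shear moves points parallel to the x-axis, so the y-coordinate (and any function of y alone) is unchanged.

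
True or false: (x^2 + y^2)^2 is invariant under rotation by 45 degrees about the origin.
True

Applying rotation by 45 degrees: x' = x*cos(45 degrees) - y*sin(45 degrees) = sqrt(2)x/2 - sqrt(2)y/2, y' = x*sin(45 degrees) + y*cos(45 degrees) = sqrt(2)x/2 + sqrt(2)y/2

Substituting into (x^2 + y^2)^2:
((sqrt(2)x/2 - sqrt(2)y/2)^2 + (sqrt(2)x/2 + sqrt(2)y/2)^2)^2
= x^4 + 2x^2y^2 + y^4 = (x^2 + y^2)^2

This equals the original expression (x^2 + y^2)^2, so it IS invariant.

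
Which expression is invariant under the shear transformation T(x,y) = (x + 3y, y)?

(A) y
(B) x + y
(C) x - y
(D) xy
A

Under the shear T(x,y) = (x + 3y, y):
Substitute the transformed coordinates into each option and compare with the original:
(A) y  ->  (y) = y   [equals y: invariant]
(B) x + y  ->  (x + 3y) + (y) = x + 4y   [differs from x + y: not invariant]
(C) x - y  ->  (x + 3y) - (y) = x + 2y   [differs from x - y: not invariant]
(D) xy  ->  (x + 3y)(y) = xy + 3y^2   [differs from xy: not invariant]

Only option (A), y, is unchanged by the transformation.
A horizontal shear moves points parallel to the x-axis, so the y-coordinate (and any function of y alone) is unchanged.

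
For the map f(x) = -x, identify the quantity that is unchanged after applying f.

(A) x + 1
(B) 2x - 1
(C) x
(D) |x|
D

For f(x) = -x:
Applying f replaces x by -x. Since |-x| = |x|, the absolute value is unchanged by f, whereas x -> -x, 2x - 1 -> -2x - 1 and x + 1 -> -x + 1 all change.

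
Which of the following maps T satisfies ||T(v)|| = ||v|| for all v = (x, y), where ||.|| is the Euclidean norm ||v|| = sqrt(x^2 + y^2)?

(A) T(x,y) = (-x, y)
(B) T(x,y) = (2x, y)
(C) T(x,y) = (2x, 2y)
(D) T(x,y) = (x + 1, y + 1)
A

A transformation preserves a norm if ||T(v)|| = ||v|| for every v; a single vector where the norm changes rules an option out.

(A) T(x,y) = (-x, y): preserves the norm -- it is an orthogonal map (a rotation/reflection), and (-x)^2 + (y)^2 simplifies to x^2 + y^2.
(B) T(x,y) = (2x, y): v = (1, 0) has norm sqrt((1)^2 + (0)^2) = 1, but T(v) = (2, 0) has norm 2 -- not preserved.
(C) T(x,y) = (2x, 2y): v = (1, 0) has norm sqrt((1)^2 + (0)^2) = 1, but T(v) = (2, 0) has norm 2 -- not preserved.
(D) T(x,y) = (x + 1, y + 1): v = (1, 0) has norm sqrt((1)^2 + (0)^2) = 1, but T(v) = (2, 1) has norm sqrt(5) -- not preserved.

Therefore the answer is (A).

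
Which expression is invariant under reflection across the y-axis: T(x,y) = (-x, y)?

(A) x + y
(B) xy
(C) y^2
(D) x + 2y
C

The map is reflection across the y-axis: T(x,y) = (-x, y).
Substitute the transformed coordinates into each option and compare with the original:
(A) x + y  ->  (-x) + (y) = -x + y   [differs from x + y: not invariant]
(B) xy  ->  (-x)(y) = -xy   [differs from xy: not invariant]
(C) y^2  ->  (y)^2 = y^2   [equals y^2: invariant]
(D) x + 2y  ->  (-x) + 2(y) = -x + 2y   [differs from x + 2y: not invariant]

Only option (C), y^2, is unchanged by the transformation.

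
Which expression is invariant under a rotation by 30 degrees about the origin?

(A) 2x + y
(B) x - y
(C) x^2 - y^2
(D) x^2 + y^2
D

A rotation by 30 degrees sends (x, y) to (sqrt(3)x/2 - y/2, x/2 + sqrt(3)y/2).
Substitute the transformed coordinates into each option and compare with the original:
(A) 2x + y  ->  2(sqrt(3)x/2 - y/2) + (x/2 + sqrt(3)y/2) = x/2 + sqrt(3)x - y + sqrt(3)y/2   [differs from 2x + y: not invariant]
(B) x - y  ->  (sqrt(3)x/2 - y/2) - (x/2 + sqrt(3)y/2) = -x/2 + sqrt(3)x/2 - sqrt(3)y/2 - y/2   [differs from x - y: not invariant]
(C) x^2 - y^2  ->  (sqrt(3)x/2 - y/2)^2 - (x/2 + sqrt(3)y/2)^2 = x^2/2 - sqrt(3)xy - y^2/2   [differs from x^2 - y^2: not invariant]
(D) x^2 + y^2  ->  (sqrt(3)x/2 - y/2)^2 + (x/2 + sqrt(3)y/2)^2 = x^2 + y^2   [equals x^2 + y^2: invariant]

Only option (D), x^2 + y^2, is unchanged by the transformation.
Geometrically, x^2 + y^2 is the squared distance from the origin, which every rotation about the origin preserves.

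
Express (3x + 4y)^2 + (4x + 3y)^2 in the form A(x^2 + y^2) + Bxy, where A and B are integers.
25(x^2 + y^2) + 48xy

Expanding: (3x + 4y)^2 = 9x^2 + 24xy + 16y^2
(4x + 3y)^2 = 16x^2 + 24xy + 9y^2
Sum = (9+16)(x^2+y^2) + 48xy = 25(x^2 + y^2) + 48xy
This is symmetric in x and y.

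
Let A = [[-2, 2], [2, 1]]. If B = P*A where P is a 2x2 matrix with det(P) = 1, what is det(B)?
-6

By the multiplicative property of determinants, det(B) = det(P*A) = det(P) * det(A) = det(A),
so the determinant is invariant under multiplication by any determinant-1 matrix; we just need det(A).

det(A) = (-2)(1) - (2)(2) = -2 - 4 = -6

Therefore det(B) = 1 * (-6) = -6.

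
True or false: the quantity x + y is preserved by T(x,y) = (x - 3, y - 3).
False

Substitute T(x,y) = (x - 3, y - 3) into the expression and compare with the original.

Original: x + y
After applying T: (x - 3) + (y - 3) = x + y - 6

This differs from the original x + y (difference: -6), so the expression is NOT invariant.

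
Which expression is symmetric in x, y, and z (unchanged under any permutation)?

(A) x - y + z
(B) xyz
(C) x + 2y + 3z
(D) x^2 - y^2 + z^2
B

A symmetric expression is unchanged when the variables are permuted; here the transformation to test is the swap (x, y) -> (y, x).
A symmetric expression must survive every permutation; the single swap x <-> y already eliminates the distractors, and the keyed expression is also unchanged by x <-> z and y <-> z (each variable enters it in exactly the same way).
Substitute the transformed coordinates into each option and compare with the original:
(A) x - y + z  ->  (y) - (x) + z = -x + y + z   [differs from x - y + z: not invariant]
(B) xyz  ->  (y)(x)z = xyz   [equals xyz: invariant]
(C) x + 2y + 3z  ->  (y) + 2(x) + 3z = 2x + y + 3z   [differs from x + 2y + 3z: not invariant]
(D) x^2 - y^2 + z^2  ->  (y)^2 - (x)^2 + z^2 = -x^2 + y^2 + z^2   [differs from x^2 - y^2 + z^2: not invariant]

Only option (B), xyz, is unchanged by the transformation.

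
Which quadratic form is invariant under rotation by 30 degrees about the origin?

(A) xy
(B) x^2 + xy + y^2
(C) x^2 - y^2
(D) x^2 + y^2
D

Rotation by 30 degrees sends (x, y) to (sqrt(3)x/2 - y/2, x/2 + sqrt(3)y/2).
Substitute the transformed coordinates into each option and compare with the original:
(A) xy  ->  (sqrt(3)x/2 - y/2)(x/2 + sqrt(3)y/2) = sqrt(3)x^2/4 + xy/2 - sqrt(3)y^2/4   [differs from xy: not invariant]
(B) x^2 + xy + y^2  ->  (sqrt(3)x/2 - y/2)^2 + (sqrt(3)x/2 - y/2)(x/2 + sqrt(3)y/2) + (x/2 + sqrt(3)y/2)^2 = sqrt(3)x^2/4 + x^2 + xy/2 - sqrt(3)y^2/4 + y^2   [differs from x^2 + xy + y^2: not invariant]
(C) x^2 - y^2  ->  (sqrt(3)x/2 - y/2)^2 - (x/2 + sqrt(3)y/2)^2 = x^2/2 - sqrt(3)xy - y^2/2   [differs from x^2 - y^2: not invariant]
(D) x^2 + y^2  ->  (sqrt(3)x/2 - y/2)^2 + (x/2 + sqrt(3)y/2)^2 = x^2 + y^2   [equals x^2 + y^2: invariant]

Only option (D), x^2 + y^2, is unchanged by the transformation.
x^2 + y^2 is the squared distance from the origin, which rotations preserve.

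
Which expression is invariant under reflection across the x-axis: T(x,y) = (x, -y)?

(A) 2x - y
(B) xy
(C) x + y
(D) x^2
D

The map is reflection across the x-axis: T(x,y) = (x, -y).
Substitute the transformed coordinates into each option and compare with the original:
(A) 2x - y  ->  2(x) - (-y) = 2x + y   [differs from 2x - y: not invariant]
(B) xy  ->  (x)(-y) = -xy   [differs from xy: not invariant]
(C) x + y  ->  (x) + (-y) = x - y   [differs from x + y: not invariant]
(D) x^2  ->  (x)^2 = x^2   [equals x^2: invariant]

Only option (D), x^2, is unchanged by the transformation.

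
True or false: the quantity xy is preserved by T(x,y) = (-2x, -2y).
False

Substitute T(x,y) = (-2x, -2y) into the expression and compare with the original.

Original: xy
After applying T: (-2x)(-2y) = 4xy

This differs from the original xy (difference: 3xy), so the expression is NOT invariant.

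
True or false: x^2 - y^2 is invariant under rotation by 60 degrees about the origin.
False

Applying rotation by 60 degrees: x' = x*cos(60 degrees) - y*sin(60 degrees) = x/2 - sqrt(3)y/2, y' = x*sin(60 degrees) + y*cos(60 degrees) = sqrt(3)x/2 + y/2

Substituting into x^2 - y^2:
(x/2 - sqrt(3)y/2)^2 - (sqrt(3)x/2 + y/2)^2
= -x^2/2 - sqrt(3)xy + y^2/2

This differs from the original expression x^2 - y^2, so it is NOT invariant.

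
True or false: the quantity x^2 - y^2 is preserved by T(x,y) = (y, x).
False

Substitute T(x,y) = (y, x) into the expression and compare with the original.

Original: x^2 - y^2
After applying T: (y)^2 - (x)^2 = -x^2 + y^2

This differs from the original x^2 - y^2 (difference: -2x^2 + 2y^2), so the expression is NOT invariant.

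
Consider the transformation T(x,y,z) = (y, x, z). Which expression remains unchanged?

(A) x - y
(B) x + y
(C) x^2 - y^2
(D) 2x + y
B

Apply T(x,y,z) = (y, x, z) to each option, i.e. replace (x, y, z) by the transformed coordinates.
Substitute the transformed coordinates into each option and compare with the original:
(A) x - y  ->  (y) - (x) = -x + y   [differs from x - y: not invariant]
(B) x + y  ->  (y) + (x) = x + y   [equals x + y: invariant]
(C) x^2 - y^2  ->  (y)^2 - (x)^2 = -x^2 + y^2   [differs from x^2 - y^2: not invariant]
(D) 2x + y  ->  2(y) + (x) = x + 2y   [differs from 2x + y: not invariant]

Only option (B), x + y, is unchanged by the transformation.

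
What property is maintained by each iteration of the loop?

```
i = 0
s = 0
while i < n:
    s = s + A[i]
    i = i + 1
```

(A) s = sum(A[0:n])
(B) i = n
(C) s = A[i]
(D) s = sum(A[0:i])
D

A loop invariant must hold before the first iteration and be re-established by every execution of the body.

(D) s = sum(A[0:i]): Initially i = 0 and s = 0 = sum of the empty slice A[0:0]. If s = sum(A[0:i]) holds at the top of an iteration, the body sets s to sum(A[0:i]) + A[i] = sum(A[0:i+1]) and then i to i+1, so s = sum(A[0:i]) holds again. At exit i = n, giving s = sum(A[0:n]).

The other options fail:
(A) s = sum(A[0:n]): false before the loop (s = 0, not the full sum) -- it only becomes true at exit.
(B) i = n: false initially (i = 0); it is the exit condition, not an invariant.
(C) s = A[i]: after the first iteration s = A[0] but i = 1, so s = A[i] compares s with the wrong element (and fails in general).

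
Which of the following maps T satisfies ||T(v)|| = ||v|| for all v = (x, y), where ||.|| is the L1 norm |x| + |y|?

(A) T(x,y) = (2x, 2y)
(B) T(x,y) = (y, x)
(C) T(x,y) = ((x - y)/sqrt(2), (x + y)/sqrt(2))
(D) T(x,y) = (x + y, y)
B

A transformation preserves a norm if ||T(v)|| = ||v|| for every v; a single vector where the norm changes rules an option out.

(A) T(x,y) = (2x, 2y): v = (1, 0) has norm |1| + |0| = 1, but T(v) = (2, 0) has norm 2 -- not preserved.
(B) T(x,y) = (y, x): preserves the norm -- it only permutes the coordinates and/or flips signs, which leaves |x| + |y| unchanged.
(C) T(x,y) = ((x - y)/sqrt(2), (x + y)/sqrt(2)): v = (1, 0) has norm |1| + |0| = 1, but T(v) = (sqrt(2)/2, sqrt(2)/2) has norm sqrt(2) -- not preserved.
(D) T(x,y) = (x + y, y): v = (0, 1) has norm |0| + |1| = 1, but T(v) = (1, 1) has norm 2 -- not preserved.

Therefore the answer is (B).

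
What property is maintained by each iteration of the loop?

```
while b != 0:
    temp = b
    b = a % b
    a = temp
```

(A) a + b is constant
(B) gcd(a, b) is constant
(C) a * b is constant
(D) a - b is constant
B

A loop invariant must hold before the first iteration and be re-established by every execution of the body.

(B) gcd(a, b) is constant: One iteration replaces (a, b) by (b, a mod b). Since a mod b = a - q*b for an integer q, any common divisor of a and b divides b and a mod b, and conversely; hence gcd(b, a mod b) = gcd(a, b). For instance (27, 4) -> (4, 3) keeps gcd = 1. At exit b = 0 and a = gcd of the original inputs.

The other options fail:
(A) a + b is constant: e.g. (a, b) = (27, 4) -> (4, 3): the sum goes from 31 to 7.
(C) a * b is constant: e.g. (a, b) = (27, 4) -> (4, 3): the product goes from 108 to 12.
(D) a - b is constant: e.g. (a, b) = (27, 4) -> (4, 3): the difference goes from 23 to 1.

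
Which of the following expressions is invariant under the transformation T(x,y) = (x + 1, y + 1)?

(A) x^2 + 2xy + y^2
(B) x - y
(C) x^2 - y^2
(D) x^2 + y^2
B

An expression E(x,y) is invariant under T if E(T(x,y)) = E(x,y). Here T(x,y) = (x + 1, y + 1).
Substitute the transformed coordinates into each option and compare with the original:
(A) x^2 + 2xy + y^2  ->  (x + 1)^2 + 2(x + 1)(y + 1) + (y + 1)^2 = x^2 + 2xy + 4x + y^2 + 4y + 4   [differs from x^2 + 2xy + y^2: not invariant]
(B) x - y  ->  (x + 1) - (y + 1) = x - y   [equals x - y: invariant]
(C) x^2 - y^2  ->  (x + 1)^2 - (y + 1)^2 = x^2 + 2x - y^2 - 2y   [differs from x^2 - y^2: not invariant]
(D) x^2 + y^2  ->  (x + 1)^2 + (y + 1)^2 = x^2 + 2x + y^2 + 2y + 2   [differs from x^2 + y^2: not invariant]

Only option (B), x - y, is unchanged by the transformation.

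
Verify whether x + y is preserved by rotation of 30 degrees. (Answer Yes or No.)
No

Applying rotation by 30 degrees: x' = x*cos(30 degrees) - y*sin(30 degrees) = sqrt(3)x/2 - y/2, y' = x*sin(30 degrees) + y*cos(30 degrees) = x/2 + sqrt(3)y/2

Substituting into x + y:
(sqrt(3)x/2 - y/2) + (x/2 + sqrt(3)y/2)
= x/2 + sqrt(3)x/2 - y/2 + sqrt(3)y/2

This differs from the original expression x + y, so it is NOT invariant.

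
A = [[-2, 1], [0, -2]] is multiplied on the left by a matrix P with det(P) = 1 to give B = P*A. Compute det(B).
4

By the multiplicative property of determinants, det(B) = det(P*A) = det(P) * det(A) = det(A),
so the determinant is invariant under multiplication by any determinant-1 matrix; we just need det(A).

det(A) = (-2)(-2) - (1)(0) = 4 - 0 = 4

Therefore det(B) = 1 * 4 = 4.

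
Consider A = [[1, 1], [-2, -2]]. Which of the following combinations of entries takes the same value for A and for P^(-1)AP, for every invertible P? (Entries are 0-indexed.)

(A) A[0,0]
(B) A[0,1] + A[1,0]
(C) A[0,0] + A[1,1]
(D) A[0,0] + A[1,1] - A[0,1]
C

A[0,0] + A[1,1] is the trace of A. By the cyclic property of the trace, tr(P^(-1)AP) = tr(APP^(-1)) = tr(A), so it is the same for every matrix similar to A.

The other combinations are not similarity invariants. For example, take P = [[1, 2], [0, 1]] (det P = 1), so P^(-1) = [[1, -2], [0, 1]] and
B = P^(-1)AP = [[5, 15], [-2, -6]].
Evaluating each option on A and on B:
(A) A[0,0]: 1 for A, 5 for B -> changes
(B) A[0,1] + A[1,0]: -1 for A, 13 for B -> changes
(C) A[0,0] + A[1,1]: -1 for A, -1 for B -> unchanged
(D) A[0,0] + A[1,1] - A[0,1]: -2 for A, -16 for B -> changes

Only (C) A[0,0] + A[1,1] = -1 survives (and it does so for every P, not just this one), so it is the invariant.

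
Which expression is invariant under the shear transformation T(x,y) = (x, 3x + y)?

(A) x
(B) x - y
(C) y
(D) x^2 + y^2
A

Under the shear T(x,y) = (x, 3x + y):
Substitute the transformed coordinates into each option and compare with the original:
(A) x  ->  (x) = x   [equals x: invariant]
(B) x - y  ->  (x) - (3x + y) = -2x - y   [differs from x - y: not invariant]
(C) y  ->  (3x + y) = 3x + y   [differs from y: not invariant]
(D) x^2 + y^2  ->  (x)^2 + (3x + y)^2 = 10x^2 + 6xy + y^2   [differs from x^2 + y^2: not invariant]

Only option (A), x, is unchanged by the transformation.
A vertical shear moves points parallel to the y-axis, so the x-coordinate (and any function of x alone) is unchanged.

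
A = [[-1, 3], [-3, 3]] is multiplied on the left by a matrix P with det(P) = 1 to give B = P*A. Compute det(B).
6

By the multiplicative property of determinants, det(B) = det(P*A) = det(P) * det(A) = det(A),
so the determinant is invariant under multiplication by any determinant-1 matrix; we just need det(A).

det(A) = (-1)(3) - (3)(-3) = -3 - (-9) = 6

Therefore det(B) = 1 * 6 = 6.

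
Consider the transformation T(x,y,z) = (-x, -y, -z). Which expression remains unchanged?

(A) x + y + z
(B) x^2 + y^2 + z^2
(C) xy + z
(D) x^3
B

Apply T(x,y,z) = (-x, -y, -z) to each option, i.e. replace (x, y, z) by the transformed coordinates.
Substitute the transformed coordinates into each option and compare with the original:
(A) x + y + z  ->  (-x) + (-y) + (-z) = -x - y - z   [differs from x + y + z: not invariant]
(B) x^2 + y^2 + z^2  ->  (-x)^2 + (-y)^2 + (-z)^2 = x^2 + y^2 + z^2   [equals x^2 + y^2 + z^2: invariant]
(C) xy + z  ->  (-x)(-y) + (-z) = xy - z   [differs from xy + z: not invariant]
(D) x^3  ->  (-x)^3 = -x^3   [differs from x^3: not invariant]

Only option (B), x^2 + y^2 + z^2, is unchanged by the transformation.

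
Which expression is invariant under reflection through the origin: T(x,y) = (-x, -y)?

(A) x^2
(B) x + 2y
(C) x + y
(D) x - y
A

The map is reflection through the origin: T(x,y) = (-x, -y).
Substitute the transformed coordinates into each option and compare with the original:
(A) x^2  ->  (-x)^2 = x^2   [equals x^2: invariant]
(B) x + 2y  ->  (-x) + 2(-y) = -x - 2y   [differs from x + 2y: not invariant]
(C) x + y  ->  (-x) + (-y) = -x - y   [differs from x + y: not invariant]
(D) x - y  ->  (-x) - (-y) = -x + y   [differs from x - y: not invariant]

Only option (A), x^2, is unchanged by the transformation.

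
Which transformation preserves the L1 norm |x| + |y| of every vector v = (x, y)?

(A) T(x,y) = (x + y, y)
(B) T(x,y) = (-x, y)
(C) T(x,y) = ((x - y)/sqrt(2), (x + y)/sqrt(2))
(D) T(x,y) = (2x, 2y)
B

A transformation preserves a norm if ||T(v)|| = ||v|| for every v; a single vector where the norm changes rules an option out.

(A) T(x,y) = (x + y, y): v = (0, 1) has norm |0| + |1| = 1, but T(v) = (1, 1) has norm 2 -- not preserved.
(B) T(x,y) = (-x, y): preserves the norm -- it only permutes the coordinates and/or flips signs, which leaves |x| + |y| unchanged.
(C) T(x,y) = ((x - y)/sqrt(2), (x + y)/sqrt(2)): v = (1, 0) has norm |1| + |0| = 1, but T(v) = (sqrt(2)/2, sqrt(2)/2) has norm sqrt(2) -- not preserved.
(D) T(x,y) = (2x, 2y): v = (1, 0) has norm |1| + |0| = 1, but T(v) = (2, 0) has norm 2 -- not preserved.

Therefore the answer is (B).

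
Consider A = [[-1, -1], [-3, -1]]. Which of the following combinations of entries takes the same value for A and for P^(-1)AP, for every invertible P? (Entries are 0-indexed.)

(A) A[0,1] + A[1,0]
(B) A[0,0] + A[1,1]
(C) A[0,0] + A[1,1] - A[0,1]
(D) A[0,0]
B

A[0,0] + A[1,1] is the trace of A. By the cyclic property of the trace, tr(P^(-1)AP) = tr(APP^(-1)) = tr(A), so it is the same for every matrix similar to A.

The other combinations are not similarity invariants. For example, take P = [[1, 2], [0, 1]] (det P = 1), so P^(-1) = [[1, -2], [0, 1]] and
B = P^(-1)AP = [[5, 11], [-3, -7]].
Evaluating each option on A and on B:
(A) A[0,1] + A[1,0]: -4 for A, 8 for B -> changes
(B) A[0,0] + A[1,1]: -2 for A, -2 for B -> unchanged
(C) A[0,0] + A[1,1] - A[0,1]: -1 for A, -13 for B -> changes
(D) A[0,0]: -1 for A, 5 for B -> changes

Only (B) A[0,0] + A[1,1] = -2 survives (and it does so for every P, not just this one), so it is the invariant.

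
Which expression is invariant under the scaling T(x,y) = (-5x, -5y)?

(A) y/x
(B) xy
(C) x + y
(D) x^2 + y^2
A

Under the uniform scaling T(x,y) = (-5x, -5y):
Substitute the transformed coordinates into each option and compare with the original:
(A) y/x  ->  (-5y)/(-5x) = y/x   [equals y/x: invariant]
(B) xy  ->  (-5x)(-5y) = 25xy   [differs from xy: not invariant]
(C) x + y  ->  (-5x) + (-5y) = -5x - 5y   [differs from x + y: not invariant]
(D) x^2 + y^2  ->  (-5x)^2 + (-5y)^2 = 25x^2 + 25y^2   [differs from x^2 + y^2: not invariant]

Only option (A), y/x, is unchanged by the transformation.
The common factor -5 cancels in a ratio of coordinates, while sums, products and sums of squares pick up factors of -5 or 25.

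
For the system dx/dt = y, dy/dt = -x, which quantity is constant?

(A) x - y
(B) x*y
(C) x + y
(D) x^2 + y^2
D

A first integral I satisfies dI/dt = 0 along every solution. Differentiate each option and use the equation of motion:
(A) d/dt[x - y] = y - (-x) = x + y, not identically 0
(B) d/dt[x*y] = (dx/dt)y + x(dy/dt) = y^2 - x^2, not identically 0
(C) d/dt[x + y] = y + (-x) = y - x, not identically 0
(D) d/dt[x^2 + y^2] = 2x*dx/dt + 2y*dy/dt = 2x*y + 2y*(-x) = 0

Only (D) has zero time-derivative. So x^2 + y^2 (the squared radius; trajectories are circles) is the conserved quantity.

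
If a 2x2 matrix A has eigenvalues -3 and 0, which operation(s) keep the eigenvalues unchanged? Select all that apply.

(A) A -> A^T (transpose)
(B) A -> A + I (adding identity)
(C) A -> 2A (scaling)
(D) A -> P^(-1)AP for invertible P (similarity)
A and D

Eigenvalues are preserved by:
1. Similarity transformations: A -> P^(-1)AP (same characteristic polynomial)
2. Transpose: A^T has the same eigenvalues as A

Eigenvalues are NOT preserved by:
- Adding identity: eigenvalues become -3+1, 0+1
- Scaling: eigenvalues become -6, 0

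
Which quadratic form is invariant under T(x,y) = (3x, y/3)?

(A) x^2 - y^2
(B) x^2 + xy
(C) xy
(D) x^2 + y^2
C

T multiplies x by 3 and divides y by 3.
Substitute the transformed coordinates into each option and compare with the original:
(A) x^2 - y^2  ->  (3x)^2 - (y/3)^2 = 9x^2 - y^2/9   [differs from x^2 - y^2: not invariant]
(B) x^2 + xy  ->  (3x)^2 + (3x)(y/3) = 9x^2 + xy   [differs from x^2 + xy: not invariant]
(C) xy  ->  (3x)(y/3) = xy   [equals xy: invariant]
(D) x^2 + y^2  ->  (3x)^2 + (y/3)^2 = 9x^2 + y^2/9   [differs from x^2 + y^2: not invariant]

Only option (C), xy, is unchanged by the transformation.
The factors 3 and 1/3 cancel only in the pure product xy.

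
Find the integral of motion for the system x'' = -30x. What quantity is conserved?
E = (x')^2 + 30x^2

Multiply the equation by x':
x' * x'' = -30x * x'
The left side is d/dt[(x')^2/2] and the right side is d/dt[-30x^2/2], so
d/dt[(x')^2/2 + 30x^2/2] = 0, i.e. (x')^2/2 + 30x^2/2 = constant.
Multiplying by 2, the integral of motion is E = (x')^2 + 30x^2.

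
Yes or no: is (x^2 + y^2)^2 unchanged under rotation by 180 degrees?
Yes

Applying rotation by 180 degrees: x' = x*cos(180 degrees) - y*sin(180 degrees) = -x, y' = x*sin(180 degrees) + y*cos(180 degrees) = -y

Substituting into (x^2 + y^2)^2:
((-x)^2 + (-y)^2)^2
= x^4 + 2x^2y^2 + y^4 = (x^2 + y^2)^2

This equals the original expression (x^2 + y^2)^2, so it IS invariant.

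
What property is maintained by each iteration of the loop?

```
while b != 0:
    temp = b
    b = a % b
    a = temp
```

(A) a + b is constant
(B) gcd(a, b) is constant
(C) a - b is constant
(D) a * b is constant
B

A loop invariant must hold before the first iteration and be re-established by every execution of the body.

(B) gcd(a, b) is constant: One iteration replaces (a, b) by (b, a mod b). Since a mod b = a - q*b for an integer q, any common divisor of a and b divides b and a mod b, and conversely; hence gcd(b, a mod b) = gcd(a, b). For instance (13, 12) -> (12, 1) keeps gcd = 1. At exit b = 0 and a = gcd of the original inputs.

The other options fail:
(A) a + b is constant: e.g. (a, b) = (13, 12) -> (12, 1): the sum goes from 25 to 13.
(C) a - b is constant: e.g. (a, b) = (13, 12) -> (12, 1): the difference goes from 1 to 11.
(D) a * b is constant: e.g. (a, b) = (13, 12) -> (12, 1): the product goes from 156 to 12.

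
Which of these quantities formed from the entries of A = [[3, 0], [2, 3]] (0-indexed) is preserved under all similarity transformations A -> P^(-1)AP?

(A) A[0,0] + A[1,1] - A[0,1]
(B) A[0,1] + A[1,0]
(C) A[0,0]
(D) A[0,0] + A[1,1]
D

A[0,0] + A[1,1] is the trace of A. By the cyclic property of the trace, tr(P^(-1)AP) = tr(APP^(-1)) = tr(A), so it is the same for every matrix similar to A.

The other combinations are not similarity invariants. For example, take P = [[1, 1], [1, 2]] (det P = 1), so P^(-1) = [[2, -1], [-1, 1]] and
B = P^(-1)AP = [[1, -2], [2, 5]].
Evaluating each option on A and on B:
(A) A[0,0] + A[1,1] - A[0,1]: 6 for A, 8 for B -> changes
(B) A[0,1] + A[1,0]: 2 for A, 0 for B -> changes
(C) A[0,0]: 3 for A, 1 for B -> changes
(D) A[0,0] + A[1,1]: 6 for A, 6 for B -> unchanged

Only (D) A[0,0] + A[1,1] = 6 survives (and it does so for every P, not just this one), so it is the invariant.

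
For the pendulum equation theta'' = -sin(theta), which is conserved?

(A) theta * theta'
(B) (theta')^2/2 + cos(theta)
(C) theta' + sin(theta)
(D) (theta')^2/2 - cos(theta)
D

A first integral I satisfies dI/dt = 0 along every solution. Differentiate each option and use the equation of motion:
(A) d/dt[theta * theta'] = (theta')^2 + theta theta'' = (theta')^2 - theta sin(theta), not identically 0
(B) d/dt[(theta')^2/2 + cos(theta)] = theta' theta'' - sin(theta) theta' = -2 theta' sin(theta), not identically 0
(C) d/dt[theta' + sin(theta)] = theta'' + cos(theta) theta' = -sin(theta) + theta' cos(theta), not identically 0
(D) d/dt[(theta')^2/2 - cos(theta)] = theta' theta'' + sin(theta) theta' = theta'(-sin(theta)) + theta' sin(theta) = 0

Only (D) has zero time-derivative. This is the total energy: kinetic (theta')^2/2 plus potential -cos(theta).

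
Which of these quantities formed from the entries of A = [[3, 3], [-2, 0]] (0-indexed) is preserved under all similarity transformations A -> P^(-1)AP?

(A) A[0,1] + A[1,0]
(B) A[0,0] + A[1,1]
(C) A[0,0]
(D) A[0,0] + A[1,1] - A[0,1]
B

A[0,0] + A[1,1] is the trace of A. By the cyclic property of the trace, tr(P^(-1)AP) = tr(APP^(-1)) = tr(A), so it is the same for every matrix similar to A.

The other combinations are not similarity invariants. For example, take P = [[1, 2], [0, 1]] (det P = 1), so P^(-1) = [[1, -2], [0, 1]] and
B = P^(-1)AP = [[7, 17], [-2, -4]].
Evaluating each option on A and on B:
(A) A[0,1] + A[1,0]: 1 for A, 15 for B -> changes
(B) A[0,0] + A[1,1]: 3 for A, 3 for B -> unchanged
(C) A[0,0]: 3 for A, 7 for B -> changes
(D) A[0,0] + A[1,1] - A[0,1]: 0 for A, -14 for B -> changes

Only (B) A[0,0] + A[1,1] = 3 survives (and it does so for every P, not just this one), so it is the invariant.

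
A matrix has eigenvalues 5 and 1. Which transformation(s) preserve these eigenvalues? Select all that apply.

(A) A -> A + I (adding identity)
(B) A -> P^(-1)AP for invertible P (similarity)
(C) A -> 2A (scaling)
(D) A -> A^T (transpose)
B and D

Eigenvalues are preserved by:
1. Similarity transformations: A -> P^(-1)AP (same characteristic polynomial)
2. Transpose: A^T has the same eigenvalues as A

Eigenvalues are NOT preserved by:
- Adding identity: eigenvalues become 5+1, 1+1
- Scaling: eigenvalues become 10, 2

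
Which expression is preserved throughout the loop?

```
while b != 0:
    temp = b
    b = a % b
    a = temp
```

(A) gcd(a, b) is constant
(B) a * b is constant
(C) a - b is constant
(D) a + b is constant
A

A loop invariant must hold before the first iteration and be re-established by every execution of the body.

(A) gcd(a, b) is constant: One iteration replaces (a, b) by (b, a mod b). Since a mod b = a - q*b for an integer q, any common divisor of a and b divides b and a mod b, and conversely; hence gcd(b, a mod b) = gcd(a, b). For instance (16, 12) -> (12, 4) keeps gcd = 4. At exit b = 0 and a = gcd of the original inputs.

The other options fail:
(B) a * b is constant: e.g. (a, b) = (16, 12) -> (12, 4): the product goes from 192 to 48.
(C) a - b is constant: e.g. (a, b) = (16, 12) -> (12, 4): the difference goes from 4 to 8.
(D) a + b is constant: e.g. (a, b) = (16, 12) -> (12, 4): the sum goes from 28 to 16.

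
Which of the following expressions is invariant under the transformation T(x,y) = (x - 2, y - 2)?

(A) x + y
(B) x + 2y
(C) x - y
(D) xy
C

An expression E(x,y) is invariant under T if E(T(x,y)) = E(x,y). Here T(x,y) = (x - 2, y - 2).
Substitute the transformed coordinates into each option and compare with the original:
(A) x + y  ->  (x - 2) + (y - 2) = x + y - 4   [differs from x + y: not invariant]
(B) x + 2y  ->  (x - 2) + 2(y - 2) = x + 2y - 6   [differs from x + 2y: not invariant]
(C) x - y  ->  (x - 2) - (y - 2) = x - y   [equals x - y: invariant]
(D) xy  ->  (x - 2)(y - 2) = xy - 2x - 2y + 4   [differs from xy: not invariant]

Only option (C), x - y, is unchanged by the transformation.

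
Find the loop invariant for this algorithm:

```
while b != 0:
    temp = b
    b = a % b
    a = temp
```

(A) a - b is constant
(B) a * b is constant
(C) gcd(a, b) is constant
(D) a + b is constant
C

A loop invariant must hold before the first iteration and be re-established by every execution of the body.

(C) gcd(a, b) is constant: One iteration replaces (a, b) by (b, a mod b). Since a mod b = a - q*b for an integer q, any common divisor of a and b divides b and a mod b, and conversely; hence gcd(b, a mod b) = gcd(a, b). For instance (26, 11) -> (11, 4) keeps gcd = 1. At exit b = 0 and a = gcd of the original inputs.

The other options fail:
(A) a - b is constant: e.g. (a, b) = (26, 11) -> (11, 4): the difference goes from 15 to 7.
(B) a * b is constant: e.g. (a, b) = (26, 11) -> (11, 4): the product goes from 286 to 44.
(D) a + b is constant: e.g. (a, b) = (26, 11) -> (11, 4): the sum goes from 37 to 15.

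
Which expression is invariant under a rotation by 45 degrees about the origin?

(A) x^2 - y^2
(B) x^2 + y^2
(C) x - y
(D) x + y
B

A rotation by 45 degrees sends (x, y) to (sqrt(2)x/2 - sqrt(2)y/2, sqrt(2)x/2 + sqrt(2)y/2).
Substitute the transformed coordinates into each option and compare with the original:
(A) x^2 - y^2  ->  (sqrt(2)x/2 - sqrt(2)y/2)^2 - (sqrt(2)x/2 + sqrt(2)y/2)^2 = -2xy   [differs from x^2 - y^2: not invariant]
(B) x^2 + y^2  ->  (sqrt(2)x/2 - sqrt(2)y/2)^2 + (sqrt(2)x/2 + sqrt(2)y/2)^2 = x^2 + y^2   [equals x^2 + y^2: invariant]
(C) x - y  ->  (sqrt(2)x/2 - sqrt(2)y/2) - (sqrt(2)x/2 + sqrt(2)y/2) = -sqrt(2)y   [differs from x - y: not invariant]
(D) x + y  ->  (sqrt(2)x/2 - sqrt(2)y/2) + (sqrt(2)x/2 + sqrt(2)y/2) = sqrt(2)x   [differs from x + y: not invariant]

Only option (B), x^2 + y^2, is unchanged by the transformation.
Geometrically, x^2 + y^2 is the squared distance from the origin, which every rotation about the origin preserves.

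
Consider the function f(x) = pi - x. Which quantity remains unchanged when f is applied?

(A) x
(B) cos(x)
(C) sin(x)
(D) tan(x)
C

For f(x) = pi - x:
sin(pi - x) = sin(x), so sine is invariant under this transformation.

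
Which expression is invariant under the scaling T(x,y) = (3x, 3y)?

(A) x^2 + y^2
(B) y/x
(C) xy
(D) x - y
B

Under the uniform scaling T(x,y) = (3x, 3y):
Substitute the transformed coordinates into each option and compare with the original:
(A) x^2 + y^2  ->  (3x)^2 + (3y)^2 = 9x^2 + 9y^2   [differs from x^2 + y^2: not invariant]
(B) y/x  ->  (3y)/(3x) = y/x   [equals y/x: invariant]
(C) xy  ->  (3x)(3y) = 9xy   [differs from xy: not invariant]
(D) x - y  ->  (3x) - (3y) = 3x - 3y   [differs from x - y: not invariant]

Only option (B), y/x, is unchanged by the transformation.
The common factor 3 cancels in a ratio of coordinates, while sums, products and sums of squares pick up factors of 3 or 9.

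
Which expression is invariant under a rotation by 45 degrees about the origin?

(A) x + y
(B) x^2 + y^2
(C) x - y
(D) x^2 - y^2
B

A rotation by 45 degrees sends (x, y) to (sqrt(2)x/2 - sqrt(2)y/2, sqrt(2)x/2 + sqrt(2)y/2).
Substitute the transformed coordinates into each option and compare with the original:
(A) x + y  ->  (sqrt(2)x/2 - sqrt(2)y/2) + (sqrt(2)x/2 + sqrt(2)y/2) = sqrt(2)x   [differs from x + y: not invariant]
(B) x^2 + y^2  ->  (sqrt(2)x/2 - sqrt(2)y/2)^2 + (sqrt(2)x/2 + sqrt(2)y/2)^2 = x^2 + y^2   [equals x^2 + y^2: invariant]
(C) x - y  ->  (sqrt(2)x/2 - sqrt(2)y/2) - (sqrt(2)x/2 + sqrt(2)y/2) = -sqrt(2)y   [differs from x - y: not invariant]
(D) x^2 - y^2  ->  (sqrt(2)x/2 - sqrt(2)y/2)^2 - (sqrt(2)x/2 + sqrt(2)y/2)^2 = -2xy   [differs from x^2 - y^2: not invariant]

Only option (B), x^2 + y^2, is unchanged by the transformation.
Geometrically, x^2 + y^2 is the squared distance from the origin, which every rotation about the origin preserves.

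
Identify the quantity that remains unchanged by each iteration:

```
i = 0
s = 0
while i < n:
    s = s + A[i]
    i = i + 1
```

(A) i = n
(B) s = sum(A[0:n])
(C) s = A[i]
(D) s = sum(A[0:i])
D

A loop invariant must hold before the first iteration and be re-established by every execution of the body.

(D) s = sum(A[0:i]): Initially i = 0 and s = 0 = sum of the empty slice A[0:0]. If s = sum(A[0:i]) holds at the top of an iteration, the body sets s to sum(A[0:i]) + A[i] = sum(A[0:i+1]) and then i to i+1, so s = sum(A[0:i]) holds again. At exit i = n, giving s = sum(A[0:n]).

The other options fail:
(A) i = n: false initially (i = 0); it is the exit condition, not an invariant.
(B) s = sum(A[0:n]): false before the loop (s = 0, not the full sum) -- it only becomes true at exit.
(C) s = A[i]: after the first iteration s = A[0] but i = 1, so s = A[i] compares s with the wrong element (and fails in general).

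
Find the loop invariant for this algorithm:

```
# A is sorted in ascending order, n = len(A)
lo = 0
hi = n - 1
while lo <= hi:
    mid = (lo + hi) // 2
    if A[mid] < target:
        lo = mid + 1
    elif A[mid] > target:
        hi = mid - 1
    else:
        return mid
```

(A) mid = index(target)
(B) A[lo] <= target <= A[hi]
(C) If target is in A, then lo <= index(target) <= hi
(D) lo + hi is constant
C

A loop invariant must hold before the first iteration and be re-established by every execution of the body.

(C) If target is in A, then lo <= index(target) <= hi: Before the loop [lo, hi] = [0, n-1] covers every index. When A[mid] < target, sortedness puts target strictly to the right of mid, so setting lo = mid + 1 keeps index(target) in [lo, hi]; symmetrically for hi = mid - 1. Hence 'if target is in A then lo <= index(target) <= hi' holds after every iteration, and when lo > hi it proves target is absent.

The other options fail:
(A) mid = index(target): mid is just the current probe; it equals index(target) only on the iteration that returns.
(B) A[lo] <= target <= A[hi]: fails when target is not in A (e.g. target < A[0] already violates it before the loop), so it is not maintained in general.
(D) lo + hi is constant: each iteration moves exactly one of lo, hi, so lo + hi changes (e.g. 0 + (n-1) becomes (mid+1) + (n-1)).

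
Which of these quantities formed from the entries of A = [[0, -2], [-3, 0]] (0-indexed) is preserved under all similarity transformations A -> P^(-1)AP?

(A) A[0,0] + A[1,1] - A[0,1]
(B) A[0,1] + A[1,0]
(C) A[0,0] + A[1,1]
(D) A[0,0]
C

A[0,0] + A[1,1] is the trace of A. By the cyclic property of the trace, tr(P^(-1)AP) = tr(APP^(-1)) = tr(A), so it is the same for every matrix similar to A.

The other combinations are not similarity invariants. For example, take P = [[1, 1], [0, 1]] (det P = 1), so P^(-1) = [[1, -1], [0, 1]] and
B = P^(-1)AP = [[3, 1], [-3, -3]].
Evaluating each option on A and on B:
(A) A[0,0] + A[1,1] - A[0,1]: 2 for A, -1 for B -> changes
(B) A[0,1] + A[1,0]: -5 for A, -2 for B -> changes
(C) A[0,0] + A[1,1]: 0 for A, 0 for B -> unchanged
(D) A[0,0]: 0 for A, 3 for B -> changes

Only (C) A[0,0] + A[1,1] = 0 survives (and it does so for every P, not just this one), so it is the invariant.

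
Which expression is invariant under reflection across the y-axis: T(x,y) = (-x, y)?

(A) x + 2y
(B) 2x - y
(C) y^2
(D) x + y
C

The map is reflection across the y-axis: T(x,y) = (-x, y).
Substitute the transformed coordinates into each option and compare with the original:
(A) x + 2y  ->  (-x) + 2(y) = -x + 2y   [differs from x + 2y: not invariant]
(B) 2x - y  ->  2(-x) - (y) = -2x - y   [differs from 2x - y: not invariant]
(C) y^2  ->  (y)^2 = y^2   [equals y^2: invariant]
(D) x + y  ->  (-x) + (y) = -x + y   [differs from x + y: not invariant]

Only option (C), y^2, is unchanged by the transformation.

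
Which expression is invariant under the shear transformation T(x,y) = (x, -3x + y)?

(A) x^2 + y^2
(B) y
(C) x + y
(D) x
D

Under the shear T(x,y) = (x, -3x + y):
Substitute the transformed coordinates into each option and compare with the original:
(A) x^2 + y^2  ->  (x)^2 + (-3x + y)^2 = 10x^2 - 6xy + y^2   [differs from x^2 + y^2: not invariant]
(B) y  ->  (-3x + y) = -3x + y   [differs from y: not invariant]
(C) x + y  ->  (x) + (-3x + y) = -2x + y   [differs from x + y: not invariant]
(D) x  ->  (x) = x   [equals x: invariant]

Only option (D), x, is unchanged by the transformation.
A vertical shear moves points parallel to the y-axis, so the x-coordinate (and any function of x alone) is unchanged.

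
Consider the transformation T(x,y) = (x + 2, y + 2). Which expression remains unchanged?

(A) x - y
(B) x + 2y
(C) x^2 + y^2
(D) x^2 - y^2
A

An expression E(x,y) is invariant under T if E(T(x,y)) = E(x,y). Here T(x,y) = (x + 2, y + 2).
Substitute the transformed coordinates into each option and compare with the original:
(A) x - y  ->  (x + 2) - (y + 2) = x - y   [equals x - y: invariant]
(B) x + 2y  ->  (x + 2) + 2(y + 2) = x + 2y + 6   [differs from x + 2y: not invariant]
(C) x^2 + y^2  ->  (x + 2)^2 + (y + 2)^2 = x^2 + 4x + y^2 + 4y + 8   [differs from x^2 + y^2: not invariant]
(D) x^2 - y^2  ->  (x + 2)^2 - (y + 2)^2 = x^2 + 4x - y^2 - 4y   [differs from x^2 - y^2: not invariant]

Only option (A), x - y, is unchanged by the transformation.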